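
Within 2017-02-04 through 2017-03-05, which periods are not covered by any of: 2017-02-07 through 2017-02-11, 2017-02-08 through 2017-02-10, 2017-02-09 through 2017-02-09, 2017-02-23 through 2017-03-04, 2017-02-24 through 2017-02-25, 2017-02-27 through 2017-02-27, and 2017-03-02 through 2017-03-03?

The merged coverage is 2017-02-07 through 2017-02-11, 2017-02-23 through 2017-03-04.
Complement within 2017-02-04 through 2017-03-05: 2017-02-04 through 2017-02-06, 2017-02-12 through 2017-02-22, 2017-03-05 through 2017-03-05.

2017-02-04 through 2017-02-06, 2017-02-12 through 2017-02-22, 2017-03-05 through 2017-03-05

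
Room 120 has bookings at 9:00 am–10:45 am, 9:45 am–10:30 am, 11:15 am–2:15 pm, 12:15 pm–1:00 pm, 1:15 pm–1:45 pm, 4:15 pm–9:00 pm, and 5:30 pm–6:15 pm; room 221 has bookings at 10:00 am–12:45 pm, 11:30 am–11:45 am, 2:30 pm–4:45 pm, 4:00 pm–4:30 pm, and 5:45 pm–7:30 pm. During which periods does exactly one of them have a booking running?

9:00 am-10:00 am, 10:45 am-11:15 am, 12:45 pm-2:15 pm, 2:30 pm-4:15 pm, 4:45 pm-5:45 pm, 7:30 pm-9:00 pm

A, merged: 9:00 am-10:45 am, 11:15 am-2:15 pm, 4:15 pm-9:00 pm.
B, merged: 10:00 am-12:45 pm, 2:30 pm-4:45 pm, 5:45 pm-7:30 pm.
A \ B = 9:00 am-10:00 am, 12:45 pm-2:15 pm, 4:45 pm-5:45 pm, 7:30 pm-9:00 pm.
B \ A = 10:45 am-11:15 am, 2:30 pm-4:15 pm.
Union of the two gives the symmetric difference.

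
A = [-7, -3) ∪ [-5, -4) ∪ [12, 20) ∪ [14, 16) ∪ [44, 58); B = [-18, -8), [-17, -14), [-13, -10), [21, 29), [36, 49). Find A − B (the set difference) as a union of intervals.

[-7, -3) ∪ [12, 20) ∪ [49, 58)

First set merges to [-7, -3), [12, 20), [44, 58).
Second set merges to [-18, -8), [21, 29), [36, 49).
[-7, -3): no B overlap → unchanged.
[12, 20): no B overlap → unchanged.
[44, 58) minus B → [49, 58).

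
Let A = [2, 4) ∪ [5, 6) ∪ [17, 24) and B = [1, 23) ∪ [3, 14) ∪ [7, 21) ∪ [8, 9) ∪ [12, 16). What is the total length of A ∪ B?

23

Merge the second list: [1, 23).
A ∪ B = [1, 24).
Total: 23.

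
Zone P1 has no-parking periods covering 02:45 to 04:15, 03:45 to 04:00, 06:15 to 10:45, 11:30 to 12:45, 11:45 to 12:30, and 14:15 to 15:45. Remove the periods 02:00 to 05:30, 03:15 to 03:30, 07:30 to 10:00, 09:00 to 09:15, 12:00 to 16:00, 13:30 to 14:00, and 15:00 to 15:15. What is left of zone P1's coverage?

First set merges to 02:45–04:15, 06:15–10:45, 11:30–12:45, 14:15–15:45.
Second set merges to 02:00–05:30, 07:30–10:00, 12:00–16:00.
02:45–04:15: fully covered by B → removed.
06:15–10:45 minus B → 06:15–07:30, 10:00–10:45.
11:30–12:45 minus B → 11:30–12:00.
14:15–15:45: fully covered by B → removed.

06:15–07:30, 10:00–10:45, 11:30–12:00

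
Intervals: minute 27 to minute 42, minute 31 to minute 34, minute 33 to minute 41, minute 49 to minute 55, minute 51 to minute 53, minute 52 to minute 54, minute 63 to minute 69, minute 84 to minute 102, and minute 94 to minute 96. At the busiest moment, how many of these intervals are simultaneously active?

At minute 33, 3 of the intervals are simultaneously active.
No point has more.

3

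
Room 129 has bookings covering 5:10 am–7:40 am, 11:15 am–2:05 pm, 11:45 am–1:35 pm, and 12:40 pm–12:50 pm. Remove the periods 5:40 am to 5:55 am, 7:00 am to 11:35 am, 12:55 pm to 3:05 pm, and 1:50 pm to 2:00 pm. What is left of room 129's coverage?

5:10 am–5:40 am, 5:55 am–7:00 am, 11:35 am–12:55 pm

Merge the first list: 5:10 am–7:40 am, 11:15 am–2:05 pm.
Merge the second list: 5:40 am–5:55 am, 7:00 am–11:35 am, 12:55 pm–3:05 pm.
5:10 am–7:40 am minus B → 5:10 am–5:40 am, 5:55 am–7:00 am.
11:15 am–2:05 pm minus B → 11:35 am–12:55 pm.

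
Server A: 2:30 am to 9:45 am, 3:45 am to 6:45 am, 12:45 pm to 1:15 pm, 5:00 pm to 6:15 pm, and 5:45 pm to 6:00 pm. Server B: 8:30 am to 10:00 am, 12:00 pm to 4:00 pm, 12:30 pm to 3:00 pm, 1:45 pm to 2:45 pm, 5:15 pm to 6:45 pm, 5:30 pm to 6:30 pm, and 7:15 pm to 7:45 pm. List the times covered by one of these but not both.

2:30 am–8:30 am, 9:45 am–10:00 am, 12:00 pm–12:45 pm, 1:15 pm–4:00 pm, 5:00 pm–5:15 pm, 6:15 pm–6:45 pm, 7:15 pm–7:45 pm

First set merges to 2:30 am–9:45 am, 12:45 pm–1:15 pm, 5:00 pm–6:15 pm.
Second set merges to 8:30 am–10:00 am, 12:00 pm–4:00 pm, 5:15 pm–6:45 pm, 7:15 pm–7:45 pm.
A but not B: 2:30 am–8:30 am, 5:00 pm–5:15 pm.
B but not A: 9:45 am–10:00 am, 12:00 pm–12:45 pm, 1:15 pm–4:00 pm, 6:15 pm–6:45 pm, 7:15 pm–7:45 pm.
Combining gives A △ B.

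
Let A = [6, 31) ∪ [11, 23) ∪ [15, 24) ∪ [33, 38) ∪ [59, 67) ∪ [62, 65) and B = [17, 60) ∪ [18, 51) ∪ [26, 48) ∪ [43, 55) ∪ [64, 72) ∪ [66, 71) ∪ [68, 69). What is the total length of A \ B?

First set merges to [6, 31), [33, 38), [59, 67).
Second set merges to [17, 60), [64, 72).
A \ B = [6, 17), [60, 64).
Total: 11 + 4 = 15.

15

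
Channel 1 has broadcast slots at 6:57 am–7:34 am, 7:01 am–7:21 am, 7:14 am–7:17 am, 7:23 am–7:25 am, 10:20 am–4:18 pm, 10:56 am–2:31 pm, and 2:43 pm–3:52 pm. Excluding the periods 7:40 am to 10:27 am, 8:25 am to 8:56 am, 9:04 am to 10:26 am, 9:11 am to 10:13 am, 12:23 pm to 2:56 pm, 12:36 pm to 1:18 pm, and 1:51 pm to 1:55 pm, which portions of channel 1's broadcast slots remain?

6:57 am-7:34 am, 10:27 am-12:23 pm, 2:56 pm-4:18 pm

A, merged: 6:57 am-7:34 am, 10:20 am-4:18 pm.
B, merged: 7:40 am-10:27 am, 12:23 pm-2:56 pm.
6:57 am-7:34 am: no B overlap → unchanged.
10:20 am-4:18 pm minus B → 10:27 am-12:23 pm, 2:56 pm-4:18 pm.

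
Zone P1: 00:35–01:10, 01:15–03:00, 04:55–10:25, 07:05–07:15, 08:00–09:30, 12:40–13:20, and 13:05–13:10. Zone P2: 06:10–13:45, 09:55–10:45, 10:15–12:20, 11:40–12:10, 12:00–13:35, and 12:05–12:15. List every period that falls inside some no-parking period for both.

06:10–10:25, 12:40–13:20

Merge the first list: 00:35–01:10, 01:15–03:00, 04:55–10:25, 12:40–13:20.
Merge the second list: 06:10–13:45.
00:35–01:10 falls entirely outside B.
01:15–03:00 falls entirely outside B.
04:55–10:25 overlaps B on 06:10–10:25.
12:40–13:20 overlaps B on 12:40–13:20.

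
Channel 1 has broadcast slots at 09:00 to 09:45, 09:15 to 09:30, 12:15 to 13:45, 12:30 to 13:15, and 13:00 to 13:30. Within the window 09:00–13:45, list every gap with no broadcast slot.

09:45-12:15

After merging, the occupied span is 09:00-09:45, 12:15-13:45.
Complement within 09:00-13:45: 09:45-12:15.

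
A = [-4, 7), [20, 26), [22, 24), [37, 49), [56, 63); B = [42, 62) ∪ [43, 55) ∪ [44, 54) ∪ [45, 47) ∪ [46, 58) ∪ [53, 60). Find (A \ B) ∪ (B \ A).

[-4, 7) ∪ [20, 26) ∪ [37, 42) ∪ [49, 56) ∪ [62, 63)

Merge the first list: [-4, 7), [20, 26), [37, 49), [56, 63).
Merge the second list: [42, 62).
Only in the first: [-4, 7), [20, 26), [37, 42), [62, 63).
Only in the second: [49, 56).
Together these are the periods covered by exactly one.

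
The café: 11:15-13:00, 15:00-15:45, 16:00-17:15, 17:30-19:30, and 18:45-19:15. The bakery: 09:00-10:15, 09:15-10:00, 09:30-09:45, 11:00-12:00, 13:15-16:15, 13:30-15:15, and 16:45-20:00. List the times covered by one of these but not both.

First set merges to 11:15-13:00, 15:00-15:45, 16:00-17:15, 17:30-19:30.
Second set merges to 09:00-10:15, 11:00-12:00, 13:15-16:15, 16:45-20:00.
A but not B: 12:00-13:00, 16:15-16:45.
B but not A: 09:00-10:15, 11:00-11:15, 13:15-15:00, 15:45-16:00, 17:15-17:30, 19:30-20:00.
Combining gives A △ B.

09:00-10:15, 11:00-11:15, 12:00-13:00, 13:15-15:00, 15:45-16:00, 16:15-16:45, 17:15-17:30, 19:30-20:00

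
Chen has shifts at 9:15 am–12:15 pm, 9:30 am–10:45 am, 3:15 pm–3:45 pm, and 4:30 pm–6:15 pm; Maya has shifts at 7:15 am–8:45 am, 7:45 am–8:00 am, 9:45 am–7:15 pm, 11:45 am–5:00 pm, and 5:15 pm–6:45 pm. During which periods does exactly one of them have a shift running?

First set merges to 9:15 am–12:15 pm, 3:15 pm–3:45 pm, 4:30 pm–6:15 pm.
Second set merges to 7:15 am–8:45 am, 9:45 am–7:15 pm.
A but not B: 9:15 am–9:45 am.
B but not A: 7:15 am–8:45 am, 12:15 pm–3:15 pm, 3:45 pm–4:30 pm, 6:15 pm–7:15 pm.
Combining gives A △ B.

7:15 am–8:45 am, 9:15 am–9:45 am, 12:15 pm–3:15 pm, 3:45 pm–4:30 pm, 6:15 pm–7:15 pm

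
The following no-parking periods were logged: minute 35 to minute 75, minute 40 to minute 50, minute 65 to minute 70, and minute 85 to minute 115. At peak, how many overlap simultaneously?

2

Walk the sorted start/end points keeping a running depth.
The depth first hits 2 at minute 40.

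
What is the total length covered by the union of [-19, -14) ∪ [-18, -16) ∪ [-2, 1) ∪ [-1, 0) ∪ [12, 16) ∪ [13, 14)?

12

Merged: [-19, -14), [-2, 1), [12, 16).
Lengths: 5 + 3 + 4 = 12.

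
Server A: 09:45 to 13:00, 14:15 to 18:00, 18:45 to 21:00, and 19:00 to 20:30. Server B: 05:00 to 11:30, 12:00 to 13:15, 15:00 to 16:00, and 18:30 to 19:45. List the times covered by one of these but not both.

A, merged: 09:45-13:00, 14:15-18:00, 18:45-21:00.
A \ B = 11:30-12:00, 14:15-15:00, 16:00-18:00, 19:45-21:00.
B \ A = 05:00-09:45, 13:00-13:15, 18:30-18:45.
Union of the two gives the symmetric difference.

05:00-09:45, 11:30-12:00, 13:00-13:15, 14:15-15:00, 16:00-18:00, 18:30-18:45, 19:45-21:00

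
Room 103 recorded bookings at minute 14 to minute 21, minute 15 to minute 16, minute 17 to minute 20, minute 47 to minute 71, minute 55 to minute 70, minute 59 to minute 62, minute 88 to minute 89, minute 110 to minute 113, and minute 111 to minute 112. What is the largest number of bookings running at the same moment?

3

At minute 59, 3 of the intervals are simultaneously active.
No point has more.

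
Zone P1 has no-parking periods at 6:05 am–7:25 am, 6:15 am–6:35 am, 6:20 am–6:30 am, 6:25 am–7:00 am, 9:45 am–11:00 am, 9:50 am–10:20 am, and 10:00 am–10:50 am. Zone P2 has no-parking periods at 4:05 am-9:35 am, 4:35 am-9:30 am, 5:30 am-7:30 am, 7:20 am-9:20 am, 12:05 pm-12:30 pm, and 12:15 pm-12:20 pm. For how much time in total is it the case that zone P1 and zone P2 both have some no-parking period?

First set merges to 6:05 am–7:25 am, 9:45 am–11:00 am.
Second set merges to 4:05 am–9:35 am, 12:05 pm–12:30 pm.
A ∩ B = 6:05 am–7:25 am.
Total: 1 h 20 min.

1 h 20 min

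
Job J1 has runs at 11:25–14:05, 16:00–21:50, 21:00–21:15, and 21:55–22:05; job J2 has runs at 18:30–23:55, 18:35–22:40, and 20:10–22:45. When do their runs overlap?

First set merges to 11:25-14:05, 16:00-21:50, 21:55-22:05.
Second set merges to 18:30-23:55.
11:25-14:05 meets no B interval.
16:00-21:50 ∩ B → 18:30-21:50.
21:55-22:05 ∩ B → 21:55-22:05.

18:30-21:50, 21:55-22:05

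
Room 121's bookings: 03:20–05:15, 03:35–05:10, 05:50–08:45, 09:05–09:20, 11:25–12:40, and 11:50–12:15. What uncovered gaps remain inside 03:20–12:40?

05:15–05:50, 08:45–09:05, 09:20–11:25

After merging, the occupied span is 03:20–05:15, 05:50–08:45, 09:05–09:20, 11:25–12:40.
Complement within 03:20–12:40: 05:15–05:50, 08:45–09:05, 09:20–11:25.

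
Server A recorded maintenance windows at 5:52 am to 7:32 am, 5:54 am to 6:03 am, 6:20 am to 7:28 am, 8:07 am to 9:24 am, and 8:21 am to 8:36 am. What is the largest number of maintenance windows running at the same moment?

2

At 5:54 am, 2 of the intervals are simultaneously active.
No point has more.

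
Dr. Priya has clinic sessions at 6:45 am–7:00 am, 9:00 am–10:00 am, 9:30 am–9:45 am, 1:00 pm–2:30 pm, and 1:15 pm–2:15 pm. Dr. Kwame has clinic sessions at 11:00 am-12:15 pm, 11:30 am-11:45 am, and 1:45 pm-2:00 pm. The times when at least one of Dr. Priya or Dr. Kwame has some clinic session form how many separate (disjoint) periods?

4

A, merged: 6:45 am-7:00 am, 9:00 am-10:00 am, 1:00 pm-2:30 pm.
B, merged: 11:00 am-12:15 pm, 1:45 pm-2:00 pm.
A ∪ B = 6:45 am-7:00 am, 9:00 am-10:00 am, 11:00 am-12:15 pm, 1:00 pm-2:30 pm.
That is 4 disjoint pieces.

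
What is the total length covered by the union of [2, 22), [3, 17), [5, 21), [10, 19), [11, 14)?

Merged: [2, 22).
Length: 20.

20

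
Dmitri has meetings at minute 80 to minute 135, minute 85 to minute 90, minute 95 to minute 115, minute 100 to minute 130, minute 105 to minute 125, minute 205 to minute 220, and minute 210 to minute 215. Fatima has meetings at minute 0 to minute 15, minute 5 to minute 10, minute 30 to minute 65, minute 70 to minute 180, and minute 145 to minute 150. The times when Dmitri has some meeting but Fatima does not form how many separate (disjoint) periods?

A, merged: minute 80 to minute 135, minute 205 to minute 220.
B, merged: minute 0 to minute 15, minute 30 to minute 65, minute 70 to minute 180.
A \ B = minute 205 to minute 220.
That is 1 disjoint piece.

1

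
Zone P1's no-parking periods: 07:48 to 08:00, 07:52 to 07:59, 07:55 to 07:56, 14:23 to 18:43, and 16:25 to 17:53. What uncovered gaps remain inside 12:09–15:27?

Covered (merged): 07:48-08:00, 14:23-18:43.
Gaps within 12:09-15:27: 12:09-14:23.

12:09-14:23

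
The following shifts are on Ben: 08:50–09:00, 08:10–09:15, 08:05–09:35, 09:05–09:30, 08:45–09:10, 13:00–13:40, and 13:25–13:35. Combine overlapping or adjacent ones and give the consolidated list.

Sort by start: 08:05-09:35, 08:10-09:15, 08:45-09:10, 08:50-09:00, 09:05-09:30, 13:00-13:40, 13:25-13:35.
08:10-09:15 overlaps/touches 08:05-09:35 → extend to 08:05-09:35.
08:45-09:10 overlaps/touches 08:05-09:35 → extend to 08:05-09:35.
08:50-09:00 overlaps/touches 08:05-09:35 → extend to 08:05-09:35.
09:05-09:30 overlaps/touches 08:05-09:35 → extend to 08:05-09:35.
13:00-13:40 is disjoint → start new block.
13:25-13:35 overlaps/touches 13:00-13:40 → extend to 13:00-13:40.

08:05-09:35, 13:00-13:40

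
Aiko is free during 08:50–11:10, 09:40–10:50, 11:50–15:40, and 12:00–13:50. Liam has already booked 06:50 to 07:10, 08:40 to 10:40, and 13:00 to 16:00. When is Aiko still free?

10:40–11:10, 11:50–13:00

A, merged: 08:50–11:10, 11:50–15:40.
08:50–11:10 minus B → 10:40–11:10.
11:50–15:40 minus B → 11:50–13:00.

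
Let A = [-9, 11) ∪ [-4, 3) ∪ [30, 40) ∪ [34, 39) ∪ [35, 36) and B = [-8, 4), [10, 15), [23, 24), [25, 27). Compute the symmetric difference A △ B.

Merge the first list: [-9, 11), [30, 40).
A \ B = [-9, -8), [4, 10), [30, 40).
B \ A = [11, 15), [23, 24), [25, 27).
Union of the two gives the symmetric difference.

[-9, -8) ∪ [4, 10) ∪ [11, 15) ∪ [23, 24) ∪ [25, 27) ∪ [30, 40)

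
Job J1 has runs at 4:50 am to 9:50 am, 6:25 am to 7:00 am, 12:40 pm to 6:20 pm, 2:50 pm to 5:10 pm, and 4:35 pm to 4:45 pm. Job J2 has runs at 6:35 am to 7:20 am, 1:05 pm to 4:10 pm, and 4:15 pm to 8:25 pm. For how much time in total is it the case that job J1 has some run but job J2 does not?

A, merged: 4:50 am–9:50 am, 12:40 pm–6:20 pm.
A \ B = 4:50 am–6:35 am, 7:20 am–9:50 am, 12:40 pm–1:05 pm, 4:10 pm–4:15 pm.
Total: 1 h 45 min + 2 h 30 min + 25 min + 5 min = 4 h 45 min.

4 h 45 min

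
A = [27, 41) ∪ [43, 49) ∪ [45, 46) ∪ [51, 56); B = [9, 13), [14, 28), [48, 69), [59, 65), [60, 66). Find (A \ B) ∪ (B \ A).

[9, 13) ∪ [14, 27) ∪ [28, 41) ∪ [43, 48) ∪ [49, 51) ∪ [56, 69)

A, merged: [27, 41), [43, 49), [51, 56).
B, merged: [9, 13), [14, 28), [48, 69).
A but not B: [28, 41), [43, 48).
B but not A: [9, 13), [14, 27), [49, 51), [56, 69).
Combining gives A △ B.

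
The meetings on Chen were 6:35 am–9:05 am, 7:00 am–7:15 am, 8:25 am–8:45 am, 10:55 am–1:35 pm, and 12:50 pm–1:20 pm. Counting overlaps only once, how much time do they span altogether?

Merged: 6:35 am–9:05 am, 10:55 am–1:35 pm.
Lengths: 2 h 30 min + 2 h 40 min = 5 h 10 min.

5 h 10 min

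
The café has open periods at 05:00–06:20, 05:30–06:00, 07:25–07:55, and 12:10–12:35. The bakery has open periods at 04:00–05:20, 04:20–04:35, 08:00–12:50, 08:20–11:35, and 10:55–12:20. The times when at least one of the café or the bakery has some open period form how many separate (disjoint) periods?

First set merges to 05:00–06:20, 07:25–07:55, 12:10–12:35.
Second set merges to 04:00–05:20, 08:00–12:50.
A ∪ B = 04:00–06:20, 07:25–07:55, 08:00–12:50.
That is 3 disjoint pieces.

3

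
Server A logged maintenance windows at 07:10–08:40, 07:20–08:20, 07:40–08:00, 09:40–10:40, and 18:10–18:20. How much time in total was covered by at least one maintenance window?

Merged: 07:10-08:40, 09:40-10:40, 18:10-18:20.
Lengths: 1 h 30 min + 1 h + 10 min = 2 h 40 min.

2 h 40 min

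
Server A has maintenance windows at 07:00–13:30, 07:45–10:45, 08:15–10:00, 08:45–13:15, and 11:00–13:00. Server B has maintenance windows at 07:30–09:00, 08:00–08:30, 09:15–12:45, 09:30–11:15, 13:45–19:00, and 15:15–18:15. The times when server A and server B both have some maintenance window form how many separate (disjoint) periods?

2

Merge the first list: 07:00-13:30.
Merge the second list: 07:30-09:00, 09:15-12:45, 13:45-19:00.
A ∩ B = 07:30-09:00, 09:15-12:45.
That is 2 disjoint pieces.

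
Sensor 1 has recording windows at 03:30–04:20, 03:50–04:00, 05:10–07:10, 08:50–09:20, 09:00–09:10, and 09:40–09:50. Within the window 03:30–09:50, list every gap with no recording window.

Covered (merged): 03:30–04:20, 05:10–07:10, 08:50–09:20, 09:40–09:50.
Complement within 03:30–09:50: 04:20–05:10, 07:10–08:50, 09:20–09:40.

04:20–05:10, 07:10–08:50, 09:20–09:40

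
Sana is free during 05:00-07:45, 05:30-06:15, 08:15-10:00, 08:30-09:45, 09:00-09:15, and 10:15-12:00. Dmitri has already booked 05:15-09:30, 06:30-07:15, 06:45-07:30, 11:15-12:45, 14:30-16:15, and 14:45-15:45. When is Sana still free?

05:00–05:15, 09:30–10:00, 10:15–11:15

First set merges to 05:00–07:45, 08:15–10:00, 10:15–12:00.
Second set merges to 05:15–09:30, 11:15–12:45, 14:30–16:15.
05:00–07:45 minus B → 05:00–05:15.
08:15–10:00 minus B → 09:30–10:00.
10:15–12:00 minus B → 10:15–11:15.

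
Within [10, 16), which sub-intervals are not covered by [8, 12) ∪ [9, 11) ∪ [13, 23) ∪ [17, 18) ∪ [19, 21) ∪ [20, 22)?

Covered (merged): [8, 12), [13, 23).
Complement within [10, 16): [12, 13).

[12, 13)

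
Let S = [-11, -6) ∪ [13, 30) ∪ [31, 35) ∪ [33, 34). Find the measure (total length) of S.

Merged: [-11, -6), [13, 30), [31, 35).
Lengths: 5 + 17 + 4 = 26.

26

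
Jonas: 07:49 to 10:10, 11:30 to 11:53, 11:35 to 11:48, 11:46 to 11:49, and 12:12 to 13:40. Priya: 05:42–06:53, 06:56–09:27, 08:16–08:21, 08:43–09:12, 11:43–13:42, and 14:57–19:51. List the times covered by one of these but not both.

05:42-06:53, 06:56-07:49, 09:27-10:10, 11:30-11:43, 11:53-12:12, 13:40-13:42, 14:57-19:51

First set merges to 07:49-10:10, 11:30-11:53, 12:12-13:40.
Second set merges to 05:42-06:53, 06:56-09:27, 11:43-13:42, 14:57-19:51.
Only in the first: 09:27-10:10, 11:30-11:43.
Only in the second: 05:42-06:53, 06:56-07:49, 11:53-12:12, 13:40-13:42, 14:57-19:51.
Together these are the periods covered by exactly one.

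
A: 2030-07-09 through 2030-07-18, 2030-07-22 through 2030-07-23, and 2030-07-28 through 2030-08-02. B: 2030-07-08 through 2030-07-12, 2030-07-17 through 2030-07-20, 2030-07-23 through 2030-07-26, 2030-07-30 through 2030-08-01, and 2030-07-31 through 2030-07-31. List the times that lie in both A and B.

2030-07-09 through 2030-07-12, 2030-07-17 through 2030-07-18, 2030-07-23 through 2030-07-23, 2030-07-30 through 2030-08-01

Merge the second list: 2030-07-08 through 2030-07-12, 2030-07-17 through 2030-07-20, 2030-07-23 through 2030-07-26, 2030-07-30 through 2030-08-01.
2030-07-09 through 2030-07-18 overlaps B on 2030-07-09 through 2030-07-12, 2030-07-17 through 2030-07-18.
2030-07-22 through 2030-07-23 overlaps B on 2030-07-23 through 2030-07-23.
2030-07-28 through 2030-08-02 overlaps B on 2030-07-30 through 2030-08-01.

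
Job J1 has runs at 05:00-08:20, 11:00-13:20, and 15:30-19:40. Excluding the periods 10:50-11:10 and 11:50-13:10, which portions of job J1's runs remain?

05:00–08:20: no B overlap → unchanged.
11:00–13:20 minus B → 11:10–11:50, 13:10–13:20.
15:30–19:40: no B overlap → unchanged.

05:00–08:20, 11:10–11:50, 13:10–13:20, 15:30–19:40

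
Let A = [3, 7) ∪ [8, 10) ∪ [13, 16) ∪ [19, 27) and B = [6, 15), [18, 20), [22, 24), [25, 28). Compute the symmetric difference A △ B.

[3, 6) ∪ [7, 8) ∪ [10, 13) ∪ [15, 16) ∪ [18, 19) ∪ [20, 22) ∪ [24, 25) ∪ [27, 28)

A \ B = [3, 6), [15, 16), [20, 22), [24, 25).
B \ A = [7, 8), [10, 13), [18, 19), [27, 28).
Union of the two gives the symmetric difference.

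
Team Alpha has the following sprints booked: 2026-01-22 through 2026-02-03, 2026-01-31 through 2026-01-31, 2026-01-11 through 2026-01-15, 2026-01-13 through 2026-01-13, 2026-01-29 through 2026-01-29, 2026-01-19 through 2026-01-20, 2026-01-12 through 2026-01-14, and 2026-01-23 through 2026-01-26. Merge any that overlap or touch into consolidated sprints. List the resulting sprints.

2026-01-11 through 2026-01-15, 2026-01-19 through 2026-01-20, 2026-01-22 through 2026-02-03

Sort by start: 2026-01-11 through 2026-01-15, 2026-01-12 through 2026-01-14, 2026-01-13 through 2026-01-13, 2026-01-19 through 2026-01-20, 2026-01-22 through 2026-02-03, 2026-01-23 through 2026-01-26, 2026-01-29 through 2026-01-29, 2026-01-31 through 2026-01-31.
2026-01-12 through 2026-01-14 overlaps/touches 2026-01-11 through 2026-01-15 → extend to 2026-01-11 through 2026-01-15.
2026-01-13 through 2026-01-13 overlaps/touches 2026-01-11 through 2026-01-15 → extend to 2026-01-11 through 2026-01-15.
2026-01-19 through 2026-01-20 is disjoint → start new block.
2026-01-22 through 2026-02-03 is disjoint → start new block.
2026-01-23 through 2026-01-26 overlaps/touches 2026-01-22 through 2026-02-03 → extend to 2026-01-22 through 2026-02-03.
2026-01-29 through 2026-01-29 overlaps/touches 2026-01-22 through 2026-02-03 → extend to 2026-01-22 through 2026-02-03.
2026-01-31 through 2026-01-31 overlaps/touches 2026-01-22 through 2026-02-03 → extend to 2026-01-22 through 2026-02-03.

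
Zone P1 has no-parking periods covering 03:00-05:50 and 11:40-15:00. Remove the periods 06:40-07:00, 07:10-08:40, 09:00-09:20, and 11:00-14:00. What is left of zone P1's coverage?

03:00-05:50, 14:00-15:00

03:00-05:50: nothing removed.
11:40-15:00 \ B = 14:00-15:00.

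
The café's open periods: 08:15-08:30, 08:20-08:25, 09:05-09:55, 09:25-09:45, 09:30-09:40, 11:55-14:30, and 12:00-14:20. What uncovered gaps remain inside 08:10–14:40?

08:10–08:15, 08:30–09:05, 09:55–11:55, 14:30–14:40

The merged coverage is 08:15–08:30, 09:05–09:55, 11:55–14:30.
Uncovered inside 08:10–14:40: 08:10–08:15, 08:30–09:05, 09:55–11:55, 14:30–14:40.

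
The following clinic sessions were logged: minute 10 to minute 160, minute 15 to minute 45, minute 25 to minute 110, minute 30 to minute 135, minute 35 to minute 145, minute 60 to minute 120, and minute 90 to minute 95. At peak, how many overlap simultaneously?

Sweep endpoints in order; track running count of active intervals.
Peak of 6 reached at minute 90.

6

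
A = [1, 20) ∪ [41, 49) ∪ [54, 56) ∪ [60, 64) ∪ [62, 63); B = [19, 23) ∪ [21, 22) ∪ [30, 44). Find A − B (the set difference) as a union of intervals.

Merge the first list: [1, 20), [41, 49), [54, 56), [60, 64).
Merge the second list: [19, 23), [30, 44).
[1, 20) \ B = [1, 19).
[41, 49) \ B = [44, 49).
[54, 56): nothing removed.
[60, 64): nothing removed.

[1, 19) ∪ [44, 49) ∪ [54, 56) ∪ [60, 64)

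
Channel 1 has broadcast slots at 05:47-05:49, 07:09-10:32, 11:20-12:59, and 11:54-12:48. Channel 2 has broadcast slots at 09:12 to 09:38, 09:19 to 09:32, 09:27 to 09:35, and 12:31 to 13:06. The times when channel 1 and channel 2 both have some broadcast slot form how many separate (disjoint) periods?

A, merged: 05:47-05:49, 07:09-10:32, 11:20-12:59.
B, merged: 09:12-09:38, 12:31-13:06.
A ∩ B = 09:12-09:38, 12:31-12:59.
That is 2 disjoint pieces.

2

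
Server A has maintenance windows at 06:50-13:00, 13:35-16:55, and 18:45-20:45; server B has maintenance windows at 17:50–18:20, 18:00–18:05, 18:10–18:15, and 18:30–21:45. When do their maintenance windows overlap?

B, merged: 17:50–18:20, 18:30–21:45.
06:50–13:00 meets no B interval.
13:35–16:55 meets no B interval.
18:45–20:45 ∩ B → 18:45–20:45.

18:45–20:45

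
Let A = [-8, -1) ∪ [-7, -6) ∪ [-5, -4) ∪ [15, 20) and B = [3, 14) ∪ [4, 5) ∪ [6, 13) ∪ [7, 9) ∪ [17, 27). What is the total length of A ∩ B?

A, merged: [-8, -1), [15, 20).
B, merged: [3, 14), [17, 27).
A ∩ B = [17, 20).
Total: 3.

3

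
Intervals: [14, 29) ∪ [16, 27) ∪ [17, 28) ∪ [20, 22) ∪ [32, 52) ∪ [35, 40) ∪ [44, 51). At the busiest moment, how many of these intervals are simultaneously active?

At 20, 4 of the intervals are simultaneously active.
No point has more.

4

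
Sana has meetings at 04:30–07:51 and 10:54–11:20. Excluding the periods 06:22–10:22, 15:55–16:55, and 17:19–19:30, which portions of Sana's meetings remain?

04:30–07:51 with B removed leaves 04:30–06:22.
10:54–11:20 is untouched.

04:30–06:22, 10:54–11:20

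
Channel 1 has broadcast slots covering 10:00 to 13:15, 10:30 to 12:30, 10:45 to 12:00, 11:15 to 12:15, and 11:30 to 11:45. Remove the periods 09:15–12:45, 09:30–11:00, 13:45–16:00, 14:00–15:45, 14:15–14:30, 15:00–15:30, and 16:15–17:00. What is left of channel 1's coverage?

12:45–13:15

Merge the first list: 10:00–13:15.
Merge the second list: 09:15–12:45, 13:45–16:00, 16:15–17:00.
10:00–13:15 \ B = 12:45–13:15.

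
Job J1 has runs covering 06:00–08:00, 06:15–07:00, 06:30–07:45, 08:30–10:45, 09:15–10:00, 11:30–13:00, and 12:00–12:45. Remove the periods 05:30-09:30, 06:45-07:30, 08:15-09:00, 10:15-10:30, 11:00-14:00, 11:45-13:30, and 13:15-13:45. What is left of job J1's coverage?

A, merged: 06:00–08:00, 08:30–10:45, 11:30–13:00.
B, merged: 05:30–09:30, 10:15–10:30, 11:00–14:00.
06:00–08:00: fully covered by B → removed.
08:30–10:45 minus B → 09:30–10:15, 10:30–10:45.
11:30–13:00: fully covered by B → removed.

09:30–10:15, 10:30–10:45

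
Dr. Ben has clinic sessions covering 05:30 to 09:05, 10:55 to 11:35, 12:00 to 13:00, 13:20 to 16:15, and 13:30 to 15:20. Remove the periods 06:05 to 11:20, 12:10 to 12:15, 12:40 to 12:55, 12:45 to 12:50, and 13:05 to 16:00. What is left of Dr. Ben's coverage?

A, merged: 05:30-09:05, 10:55-11:35, 12:00-13:00, 13:20-16:15.
B, merged: 06:05-11:20, 12:10-12:15, 12:40-12:55, 13:05-16:00.
05:30-09:05 with B removed leaves 05:30-06:05.
10:55-11:35 with B removed leaves 11:20-11:35.
12:00-13:00 with B removed leaves 12:00-12:10, 12:15-12:40, 12:55-13:00.
13:20-16:15 with B removed leaves 16:00-16:15.

05:30-06:05, 11:20-11:35, 12:00-12:10, 12:15-12:40, 12:55-13:00, 16:00-16:15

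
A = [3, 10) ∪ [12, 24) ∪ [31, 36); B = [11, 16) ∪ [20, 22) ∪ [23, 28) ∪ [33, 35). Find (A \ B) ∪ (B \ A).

Only in the first: [3, 10), [16, 20), [22, 23), [31, 33), [35, 36).
Only in the second: [11, 12), [24, 28).
Together these are the periods covered by exactly one.

[3, 10) ∪ [11, 12) ∪ [16, 20) ∪ [22, 23) ∪ [24, 28) ∪ [31, 33) ∪ [35, 36)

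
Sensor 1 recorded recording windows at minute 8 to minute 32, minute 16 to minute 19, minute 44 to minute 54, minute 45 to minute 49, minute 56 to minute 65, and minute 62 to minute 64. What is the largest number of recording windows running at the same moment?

2

Sweep endpoints in order; track running count of active intervals.
Peak of 2 reached at minute 16.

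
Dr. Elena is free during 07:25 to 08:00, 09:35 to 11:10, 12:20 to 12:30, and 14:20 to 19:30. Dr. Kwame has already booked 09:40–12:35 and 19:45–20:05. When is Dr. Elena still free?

07:25–08:00, 09:35–09:40, 14:20–19:30

07:25–08:00: no B overlap → unchanged.
09:35–11:10 minus B → 09:35–09:40.
12:20–12:30: fully covered by B → removed.
14:20–19:30: no B overlap → unchanged.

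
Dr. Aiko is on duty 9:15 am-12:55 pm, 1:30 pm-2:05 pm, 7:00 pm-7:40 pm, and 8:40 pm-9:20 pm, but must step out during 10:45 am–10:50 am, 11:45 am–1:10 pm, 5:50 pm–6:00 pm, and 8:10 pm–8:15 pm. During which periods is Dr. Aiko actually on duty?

9:15 am–10:45 am, 10:50 am–11:45 am, 1:30 pm–2:05 pm, 7:00 pm–7:40 pm, 8:40 pm–9:20 pm

9:15 am–12:55 pm with B removed leaves 9:15 am–10:45 am, 10:50 am–11:45 am.
1:30 pm–2:05 pm is untouched.
7:00 pm–7:40 pm is untouched.
8:40 pm–9:20 pm is untouched.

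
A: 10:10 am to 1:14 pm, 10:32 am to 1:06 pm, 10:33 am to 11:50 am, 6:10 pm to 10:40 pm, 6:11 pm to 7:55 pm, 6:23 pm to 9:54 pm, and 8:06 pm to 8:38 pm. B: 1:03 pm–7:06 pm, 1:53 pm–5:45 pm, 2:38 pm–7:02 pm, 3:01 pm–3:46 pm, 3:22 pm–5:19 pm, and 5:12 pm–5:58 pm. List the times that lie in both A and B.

1:03 pm-1:14 pm, 6:10 pm-7:06 pm

First set merges to 10:10 am-1:14 pm, 6:10 pm-10:40 pm.
Second set merges to 1:03 pm-7:06 pm.
10:10 am-1:14 pm ∩ B → 1:03 pm-1:14 pm.
6:10 pm-10:40 pm ∩ B → 6:10 pm-7:06 pm.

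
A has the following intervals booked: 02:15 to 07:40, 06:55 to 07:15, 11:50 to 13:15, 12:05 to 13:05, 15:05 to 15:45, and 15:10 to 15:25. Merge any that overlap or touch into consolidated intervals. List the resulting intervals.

02:15-07:40, 11:50-13:15, 15:05-15:45

06:55-07:15 overlaps/touches 02:15-07:40 → extend to 02:15-07:40.
11:50-13:15 is disjoint → start new block.
12:05-13:05 overlaps/touches 11:50-13:15 → extend to 11:50-13:15.
15:05-15:45 is disjoint → start new block.
15:10-15:25 overlaps/touches 15:05-15:45 → extend to 15:05-15:45.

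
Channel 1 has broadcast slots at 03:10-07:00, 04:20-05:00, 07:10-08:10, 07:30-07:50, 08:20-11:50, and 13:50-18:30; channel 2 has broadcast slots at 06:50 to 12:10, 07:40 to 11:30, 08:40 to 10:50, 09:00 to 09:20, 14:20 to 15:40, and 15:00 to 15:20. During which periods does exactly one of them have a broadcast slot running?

Merge the first list: 03:10-07:00, 07:10-08:10, 08:20-11:50, 13:50-18:30.
Merge the second list: 06:50-12:10, 14:20-15:40.
A but not B: 03:10-06:50, 13:50-14:20, 15:40-18:30.
B but not A: 07:00-07:10, 08:10-08:20, 11:50-12:10.
Combining gives A △ B.

03:10-06:50, 07:00-07:10, 08:10-08:20, 11:50-12:10, 13:50-14:20, 15:40-18:30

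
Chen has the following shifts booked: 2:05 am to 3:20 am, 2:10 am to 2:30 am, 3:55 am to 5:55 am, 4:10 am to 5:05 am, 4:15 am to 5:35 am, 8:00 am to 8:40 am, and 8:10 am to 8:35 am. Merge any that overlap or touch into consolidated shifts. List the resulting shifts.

2:05 am–3:20 am, 3:55 am–5:55 am, 8:00 am–8:40 am

2:10 am–2:30 am overlaps/touches 2:05 am–3:20 am → extend to 2:05 am–3:20 am.
3:55 am–5:55 am is disjoint → start new block.
4:10 am–5:05 am overlaps/touches 3:55 am–5:55 am → extend to 3:55 am–5:55 am.
4:15 am–5:35 am overlaps/touches 3:55 am–5:55 am → extend to 3:55 am–5:55 am.
8:00 am–8:40 am is disjoint → start new block.
8:10 am–8:35 am overlaps/touches 8:00 am–8:40 am → extend to 8:00 am–8:40 am.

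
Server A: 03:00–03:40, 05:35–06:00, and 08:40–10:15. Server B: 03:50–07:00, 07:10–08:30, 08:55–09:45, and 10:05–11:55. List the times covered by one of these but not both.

03:00–03:40, 03:50–05:35, 06:00–07:00, 07:10–08:30, 08:40–08:55, 09:45–10:05, 10:15–11:55

A but not B: 03:00–03:40, 08:40–08:55, 09:45–10:05.
B but not A: 03:50–05:35, 06:00–07:00, 07:10–08:30, 10:15–11:55.
Combining gives A △ B.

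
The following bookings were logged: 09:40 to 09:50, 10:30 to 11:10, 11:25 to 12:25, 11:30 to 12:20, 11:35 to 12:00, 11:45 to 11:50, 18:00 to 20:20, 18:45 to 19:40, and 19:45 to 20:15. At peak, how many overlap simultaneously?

At 11:45, 4 of the intervals are simultaneously active.
No point has more.

4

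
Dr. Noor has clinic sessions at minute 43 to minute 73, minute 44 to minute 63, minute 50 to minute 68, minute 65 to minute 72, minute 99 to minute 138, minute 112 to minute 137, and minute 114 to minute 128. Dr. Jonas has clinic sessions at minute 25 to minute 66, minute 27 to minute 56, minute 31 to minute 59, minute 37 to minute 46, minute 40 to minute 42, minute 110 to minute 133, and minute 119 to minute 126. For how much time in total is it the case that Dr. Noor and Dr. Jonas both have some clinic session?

Merge the first list: minute 43 to minute 73, minute 99 to minute 138.
Merge the second list: minute 25 to minute 66, minute 110 to minute 133.
A ∩ B = minute 43 to minute 66, minute 110 to minute 133.
Total: 23 minutes + 23 minutes = 46 minutes.

46 minutes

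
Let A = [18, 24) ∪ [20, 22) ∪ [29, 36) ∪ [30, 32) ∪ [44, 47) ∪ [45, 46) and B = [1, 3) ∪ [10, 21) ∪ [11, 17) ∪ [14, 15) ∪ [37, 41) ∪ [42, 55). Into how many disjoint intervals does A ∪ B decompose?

Merge the first list: [18, 24), [29, 36), [44, 47).
Merge the second list: [1, 3), [10, 21), [37, 41), [42, 55).
A ∪ B = [1, 3), [10, 24), [29, 36), [37, 41), [42, 55).
That is 5 disjoint pieces.

5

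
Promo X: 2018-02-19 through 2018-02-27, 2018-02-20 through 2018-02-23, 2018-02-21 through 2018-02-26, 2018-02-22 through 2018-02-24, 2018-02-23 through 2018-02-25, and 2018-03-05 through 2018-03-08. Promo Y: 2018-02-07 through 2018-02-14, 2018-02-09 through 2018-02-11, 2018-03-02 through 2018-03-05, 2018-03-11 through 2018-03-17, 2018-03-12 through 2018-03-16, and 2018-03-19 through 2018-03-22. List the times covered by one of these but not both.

2018-02-07 through 2018-02-14, 2018-02-19 through 2018-02-27, 2018-03-02 through 2018-03-04, 2018-03-06 through 2018-03-08, 2018-03-11 through 2018-03-17, 2018-03-19 through 2018-03-22

Merge the first list: 2018-02-19 through 2018-02-27, 2018-03-05 through 2018-03-08.
Merge the second list: 2018-02-07 through 2018-02-14, 2018-03-02 through 2018-03-05, 2018-03-11 through 2018-03-17, 2018-03-19 through 2018-03-22.
A but not B: 2018-02-19 through 2018-02-27, 2018-03-06 through 2018-03-08.
B but not A: 2018-02-07 through 2018-02-14, 2018-03-02 through 2018-03-04, 2018-03-11 through 2018-03-17, 2018-03-19 through 2018-03-22.
Combining gives A △ B.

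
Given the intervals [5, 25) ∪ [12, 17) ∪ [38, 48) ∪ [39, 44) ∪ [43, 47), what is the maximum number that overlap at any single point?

3

Walk the sorted start/end points keeping a running depth.
The depth first hits 3 at 43.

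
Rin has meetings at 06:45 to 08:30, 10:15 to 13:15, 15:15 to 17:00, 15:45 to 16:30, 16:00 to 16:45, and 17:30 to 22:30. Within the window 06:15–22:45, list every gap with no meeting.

After merging, the occupied span is 06:45–08:30, 10:15–13:15, 15:15–17:00, 17:30–22:30.
Uncovered inside 06:15–22:45: 06:15–06:45, 08:30–10:15, 13:15–15:15, 17:00–17:30, 22:30–22:45.

06:15–06:45, 08:30–10:15, 13:15–15:15, 17:00–17:30, 22:30–22:45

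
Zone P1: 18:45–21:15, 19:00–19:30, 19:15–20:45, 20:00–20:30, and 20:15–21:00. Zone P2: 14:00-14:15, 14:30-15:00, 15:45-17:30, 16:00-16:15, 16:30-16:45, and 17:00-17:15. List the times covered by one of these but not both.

14:00–14:15, 14:30–15:00, 15:45–17:30, 18:45–21:15

A, merged: 18:45–21:15.
B, merged: 14:00–14:15, 14:30–15:00, 15:45–17:30.
Only in the first: 18:45–21:15.
Only in the second: 14:00–14:15, 14:30–15:00, 15:45–17:30.
Together these are the periods covered by exactly one.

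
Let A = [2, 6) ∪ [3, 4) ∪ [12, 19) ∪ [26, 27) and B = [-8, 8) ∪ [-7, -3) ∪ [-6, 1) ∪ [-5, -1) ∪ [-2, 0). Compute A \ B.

A, merged: [2, 6), [12, 19), [26, 27).
B, merged: [-8, 8).
[2, 6) lies entirely inside B → drops out.
[12, 19) is untouched.
[26, 27) is untouched.

[12, 19) ∪ [26, 27)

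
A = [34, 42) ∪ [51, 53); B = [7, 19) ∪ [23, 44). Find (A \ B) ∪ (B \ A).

[7, 19) ∪ [23, 34) ∪ [42, 44) ∪ [51, 53)

Only in the first: [51, 53).
Only in the second: [7, 19), [23, 34), [42, 44).
Together these are the periods covered by exactly one.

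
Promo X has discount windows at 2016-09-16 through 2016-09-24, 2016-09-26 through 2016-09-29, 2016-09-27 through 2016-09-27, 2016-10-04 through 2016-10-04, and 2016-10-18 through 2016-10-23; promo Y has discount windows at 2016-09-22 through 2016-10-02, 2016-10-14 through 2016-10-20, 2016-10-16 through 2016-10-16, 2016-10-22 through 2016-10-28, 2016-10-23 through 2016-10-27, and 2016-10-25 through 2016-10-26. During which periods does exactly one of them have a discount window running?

2016-09-16 through 2016-09-21, 2016-09-25 through 2016-09-25, 2016-09-30 through 2016-10-02, 2016-10-04 through 2016-10-04, 2016-10-14 through 2016-10-17, 2016-10-21 through 2016-10-21, 2016-10-24 through 2016-10-28

Merge the first list: 2016-09-16 through 2016-09-24, 2016-09-26 through 2016-09-29, 2016-10-04 through 2016-10-04, 2016-10-18 through 2016-10-23.
Merge the second list: 2016-09-22 through 2016-10-02, 2016-10-14 through 2016-10-20, 2016-10-22 through 2016-10-28.
A but not B: 2016-09-16 through 2016-09-21, 2016-10-04 through 2016-10-04, 2016-10-21 through 2016-10-21.
B but not A: 2016-09-25 through 2016-09-25, 2016-09-30 through 2016-10-02, 2016-10-14 through 2016-10-17, 2016-10-24 through 2016-10-28.
Combining gives A △ B.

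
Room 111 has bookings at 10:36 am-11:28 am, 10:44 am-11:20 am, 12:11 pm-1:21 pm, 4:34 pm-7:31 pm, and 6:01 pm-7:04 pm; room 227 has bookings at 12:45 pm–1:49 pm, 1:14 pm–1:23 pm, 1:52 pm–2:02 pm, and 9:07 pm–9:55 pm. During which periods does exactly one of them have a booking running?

First set merges to 10:36 am–11:28 am, 12:11 pm–1:21 pm, 4:34 pm–7:31 pm.
Second set merges to 12:45 pm–1:49 pm, 1:52 pm–2:02 pm, 9:07 pm–9:55 pm.
A \ B = 10:36 am–11:28 am, 12:11 pm–12:45 pm, 4:34 pm–7:31 pm.
B \ A = 1:21 pm–1:49 pm, 1:52 pm–2:02 pm, 9:07 pm–9:55 pm.
Union of the two gives the symmetric difference.

10:36 am–11:28 am, 12:11 pm–12:45 pm, 1:21 pm–1:49 pm, 1:52 pm–2:02 pm, 4:34 pm–7:31 pm, 9:07 pm–9:55 pm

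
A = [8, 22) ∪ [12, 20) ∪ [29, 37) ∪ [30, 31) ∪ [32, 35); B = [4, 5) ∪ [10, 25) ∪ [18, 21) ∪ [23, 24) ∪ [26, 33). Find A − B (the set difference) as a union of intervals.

A, merged: [8, 22), [29, 37).
B, merged: [4, 5), [10, 25), [26, 33).
[8, 22) \ B = [8, 10).
[29, 37) \ B = [33, 37).

[8, 10) ∪ [33, 37)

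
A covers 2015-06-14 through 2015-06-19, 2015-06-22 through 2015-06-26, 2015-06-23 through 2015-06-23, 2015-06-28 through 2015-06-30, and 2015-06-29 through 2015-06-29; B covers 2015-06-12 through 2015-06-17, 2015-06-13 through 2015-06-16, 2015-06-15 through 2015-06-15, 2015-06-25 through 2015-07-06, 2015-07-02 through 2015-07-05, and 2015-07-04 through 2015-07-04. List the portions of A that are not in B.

2015-06-18 through 2015-06-19, 2015-06-22 through 2015-06-24

A, merged: 2015-06-14 through 2015-06-19, 2015-06-22 through 2015-06-26, 2015-06-28 through 2015-06-30.
B, merged: 2015-06-12 through 2015-06-17, 2015-06-25 through 2015-07-06.
2015-06-14 through 2015-06-19 \ B = 2015-06-18 through 2015-06-19.
2015-06-22 through 2015-06-26 \ B = 2015-06-22 through 2015-06-24.
2015-06-28 through 2015-06-30: entirely removed.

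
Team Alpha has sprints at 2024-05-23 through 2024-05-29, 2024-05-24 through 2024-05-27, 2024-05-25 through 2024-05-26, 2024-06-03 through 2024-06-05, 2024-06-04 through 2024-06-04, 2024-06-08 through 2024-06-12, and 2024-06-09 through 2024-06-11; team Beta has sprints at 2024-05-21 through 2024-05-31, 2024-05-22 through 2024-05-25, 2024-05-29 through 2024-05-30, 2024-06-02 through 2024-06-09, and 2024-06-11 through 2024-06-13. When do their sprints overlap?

Merge the first list: 2024-05-23 through 2024-05-29, 2024-06-03 through 2024-06-05, 2024-06-08 through 2024-06-12.
Merge the second list: 2024-05-21 through 2024-05-31, 2024-06-02 through 2024-06-09, 2024-06-11 through 2024-06-13.
2024-05-23 through 2024-05-29 overlaps B on 2024-05-23 through 2024-05-29.
2024-06-03 through 2024-06-05 overlaps B on 2024-06-03 through 2024-06-05.
2024-06-08 through 2024-06-12 overlaps B on 2024-06-08 through 2024-06-09, 2024-06-11 through 2024-06-12.

2024-05-23 through 2024-05-29, 2024-06-03 through 2024-06-05, 2024-06-08 through 2024-06-09, 2024-06-11 through 2024-06-12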